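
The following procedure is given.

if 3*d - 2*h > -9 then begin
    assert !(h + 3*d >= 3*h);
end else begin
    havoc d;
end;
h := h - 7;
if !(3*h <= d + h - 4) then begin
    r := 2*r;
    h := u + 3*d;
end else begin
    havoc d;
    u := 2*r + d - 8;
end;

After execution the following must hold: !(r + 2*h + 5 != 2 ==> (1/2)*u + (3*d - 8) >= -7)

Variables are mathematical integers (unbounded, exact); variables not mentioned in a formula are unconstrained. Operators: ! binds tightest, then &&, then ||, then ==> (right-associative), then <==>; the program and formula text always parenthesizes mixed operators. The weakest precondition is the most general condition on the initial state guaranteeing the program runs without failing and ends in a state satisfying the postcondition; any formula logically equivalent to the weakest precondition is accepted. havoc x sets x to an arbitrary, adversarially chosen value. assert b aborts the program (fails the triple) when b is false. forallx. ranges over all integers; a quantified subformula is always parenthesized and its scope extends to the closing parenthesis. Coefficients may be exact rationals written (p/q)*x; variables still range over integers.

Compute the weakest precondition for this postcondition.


Working backward. After the program, the postcondition !(r + 2*h + 5 != 2 ==> (1/2)*u + (3*d - 8) >= -7) must hold; in canonical form it is !(2*h + r != -3 ==> 3*d + (1/2)*u >= 1).
Then branch requires !(6*d + 2*r + 2*u != -3 ==> 3*d + (1/2)*u >= 1); else branch requires forall d_1. (!(2*h + r != -3 ==> (7/2)*d_1 + r >= 5)).
Before the if: ((!(2*h <= d - 4)) ==> (!(6*d + 2*r + 2*u != -3 ==> 3*d + (1/2)*u >= 1))) && (2*h <= d - 4 ==> (forall d_1. (!(2*h + r != -3 ==> (7/2)*d_1 + r >= 5))))
Before h := h - 7: ((!(2*h <= d + 10)) ==> (!(6*d + 2*r + 2*u != -3 ==> 3*d + (1/2)*u >= 1))) && (2*h <= d + 10 ==> (forall d_1. (!(2*h + r != 11 ==> (7/2)*d_1 + r >= 5))))
Then branch requires (!(3*d >= 2*h)) && ((!(2*h <= d + 10)) ==> (!(6*d + 2*r + 2*u != -3 ==> 3*d + (1/2)*u >= 1))) && (2*h <= d + 10 ==> (forall d_1. (!(2*h + r != 11 ==> (7/2)*d_1 + r >= 5)))); else branch requires forall d_2. (((!(2*h <= d_2 + 10)) ==> (!(6*d_2 + 2*r + 2*u != -3 ==> 3*d_2 + (1/2)*u >= 1))) && (2*h <= d_2 + 10 ==> (forall d_1. (!(2*h + r != 11 ==> (7/2)*d_1 + r >= 5))))).
Before the if: (3*d > 2*h - 9 ==> ((!(3*d >= 2*h)) && ((!(2*h <= d + 10)) ==> (!(6*d + 2*r + 2*u != -3 ==> 3*d + (1/2)*u >= 1))) && (2*h <= d + 10 ==> (forall d_1. (!(2*h + r != 11 ==> (7/2)*d_1 + r >= 5)))))) && ((!(3*d > 2*h - 9)) ==> (forall d_2. (((!(2*h <= d_2 + 10)) ==> (!(6*d_2 + 2*r + 2*u != -3 ==> 3*d_2 + (1/2)*u >= 1))) && (2*h <= d_2 + 10 ==> (forall d_1. (!(2*h + r != 11 ==> (7/2)*d_1 + r >= 5)))))))
Answer: WP = (3*d > 2*h - 9 ==> ((!(3*d >= 2*h)) && ((!(2*h <= d + 10)) ==> (!(6*d + 2*r + 2*u != -3 ==> 3*d + (1/2)*u >= 1))) && (2*h <= d + 10 ==> (forall d_1. (!(2*h + r != 11 ==> (7/2)*d_1 + r >= 5)))))) && ((!(3*d > 2*h - 9)) ==> (forall d_2. (((!(2*h <= d_2 + 10)) ==> (!(6*d_2 + 2*r + 2*u != -3 ==> 3*d_2 + (1/2)*u >= 1))) && (2*h <= d_2 + 10 ==> (forall d_1. (!(2*h + r != 11 ==> (7/2)*d_1 + r >= 5)))))))


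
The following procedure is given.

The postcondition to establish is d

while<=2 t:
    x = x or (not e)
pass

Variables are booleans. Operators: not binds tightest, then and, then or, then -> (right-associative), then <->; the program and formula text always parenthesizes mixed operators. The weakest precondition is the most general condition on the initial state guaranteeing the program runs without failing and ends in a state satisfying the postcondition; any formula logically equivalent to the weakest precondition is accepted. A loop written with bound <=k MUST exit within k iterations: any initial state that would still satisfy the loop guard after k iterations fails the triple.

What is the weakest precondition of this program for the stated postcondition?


Working backward. After the program, d must hold.
Before skip: d
Before the loop (bound <=2), unroll the exhaustion recursion (WP_0 = exit-now case; WP_j = one more guarded iteration, up to j = 2):
  WP_0: (not t) and d
  WP_1: (t -> ((not t) and d)) and ((not t) -> d)
  WP_2: (t -> ((t -> ((not t) and d)) and ((not t) -> d))) and ((not t) -> d)
So before the loop: (t -> ((t -> ((not t) and d)) and ((not t) -> d))) and ((not t) -> d)
Answer: WP = (t -> ((t -> ((not t) and d)) and ((not t) -> d))) and ((not t) -> d)


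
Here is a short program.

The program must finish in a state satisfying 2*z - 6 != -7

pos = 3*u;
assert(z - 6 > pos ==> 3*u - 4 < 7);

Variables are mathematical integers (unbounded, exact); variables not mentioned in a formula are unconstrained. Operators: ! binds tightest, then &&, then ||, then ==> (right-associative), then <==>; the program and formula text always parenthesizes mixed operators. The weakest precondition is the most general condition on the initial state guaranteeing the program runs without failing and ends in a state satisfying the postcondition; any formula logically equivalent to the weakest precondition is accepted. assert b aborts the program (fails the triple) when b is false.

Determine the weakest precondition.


Working backward. After the program, the postcondition 2*z - 6 != -7 must hold; in canonical form it is 2*z != -1.
Before assert z - 6 > pos ==> 3*u - 4 < 7: (z > pos + 6 ==> 3*u < 11) && 2*z != -1
Before pos := 3*u: (z > 3*u + 6 ==> 3*u < 11) && 2*z != -1
Answer: WP = (z > 3*u + 6 ==> 3*u < 11) && 2*z != -1


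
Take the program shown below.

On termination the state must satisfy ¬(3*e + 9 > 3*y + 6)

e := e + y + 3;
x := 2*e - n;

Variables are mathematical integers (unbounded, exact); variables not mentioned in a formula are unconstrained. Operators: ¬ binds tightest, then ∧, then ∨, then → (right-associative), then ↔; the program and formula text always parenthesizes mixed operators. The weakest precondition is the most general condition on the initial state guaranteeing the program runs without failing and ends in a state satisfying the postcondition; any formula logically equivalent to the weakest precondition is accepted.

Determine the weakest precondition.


Working backward. After the program, the postcondition ¬(3*e + 9 > 3*y + 6) must hold; in canonical form it is ¬(3*e > 3*y - 3).
Before x := 2*e - n: ¬(3*e > 3*y - 3)
Before e := e + y + 3: ¬(3*e > -12)
Answer: WP = ¬(3*e > -12)


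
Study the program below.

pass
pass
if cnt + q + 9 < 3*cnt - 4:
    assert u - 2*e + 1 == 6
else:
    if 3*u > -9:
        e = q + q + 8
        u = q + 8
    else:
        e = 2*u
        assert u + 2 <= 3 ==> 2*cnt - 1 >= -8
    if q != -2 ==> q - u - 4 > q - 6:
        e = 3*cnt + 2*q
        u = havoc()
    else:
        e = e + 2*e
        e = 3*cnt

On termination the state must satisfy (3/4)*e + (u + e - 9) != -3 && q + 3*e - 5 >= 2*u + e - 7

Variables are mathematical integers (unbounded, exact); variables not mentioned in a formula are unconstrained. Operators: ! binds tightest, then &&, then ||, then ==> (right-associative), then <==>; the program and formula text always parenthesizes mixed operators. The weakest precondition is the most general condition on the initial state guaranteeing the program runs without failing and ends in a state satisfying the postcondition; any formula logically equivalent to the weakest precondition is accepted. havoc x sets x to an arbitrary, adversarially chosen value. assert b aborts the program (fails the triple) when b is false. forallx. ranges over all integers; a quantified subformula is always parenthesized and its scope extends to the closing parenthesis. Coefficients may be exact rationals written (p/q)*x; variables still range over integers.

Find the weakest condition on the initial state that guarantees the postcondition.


Working backward. After the program, the postcondition (3/4)*e + (u + e - 9) != -3 && q + 3*e - 5 >= 2*u + e - 7 must hold; in canonical form it is (7/4)*e + u != 6 && 2*e + q >= 2*u - 2.
Then branch requires u == 2*e + 5 && (7/4)*e + u != 6 && 2*e + q >= 2*u - 2; else branch requires (3*u > -9 ==> (((q != -2 ==> q < -6) ==> (forall u_1. ((21/4)*cnt + (7/2)*q + u_1 != 6 && 6*cnt + 5*q >= 2*u_1 - 2))) && ((!(q != -2 ==> q < -6)) ==> ((21/4)*cnt + q != -2 && 6*cnt >= q + 14)))) && ((!(3*u > -9)) ==> ((u <= 1 ==> 2*cnt >= -7) && ((q != -2 ==> u < 2) ==> (forall u_1. ((21/4)*cnt + (7/2)*q + u_1 != 6 && 6*cnt + 5*q >= 2*u_1 - 2))) && ((!(q != -2 ==> u < 2)) ==> ((21/4)*cnt + u != 6 && 6*cnt + q >= 2*u - 2)))).
Before the if: (q < 2*cnt - 13 ==> (u == 2*e + 5 && (7/4)*e + u != 6 && 2*e + q >= 2*u - 2)) && ((!(q < 2*cnt - 13)) ==> ((3*u > -9 ==> (((q != -2 ==> q < -6) ==> (forall u_1. ((21/4)*cnt + (7/2)*q + u_1 != 6 && 6*cnt + 5*q >= 2*u_1 - 2))) && ((!(q != -2 ==> q < -6)) ==> ((21/4)*cnt + q != -2 && 6*cnt >= q + 14)))) && ((!(3*u > -9)) ==> ((u <= 1 ==> 2*cnt >= -7) && ((q != -2 ==> u < 2) ==> (forall u_1. ((21/4)*cnt + (7/2)*q + u_1 != 6 && 6*cnt + 5*q >= 2*u_1 - 2))) && ((!(q != -2 ==> u < 2)) ==> ((21/4)*cnt + u != 6 && 6*cnt + q >= 2*u - 2))))))
Before skip: (q < 2*cnt - 13 ==> (u == 2*e + 5 && (7/4)*e + u != 6 && 2*e + q >= 2*u - 2)) && ((!(q < 2*cnt - 13)) ==> ((3*u > -9 ==> (((q != -2 ==> q < -6) ==> (forall u_1. ((21/4)*cnt + (7/2)*q + u_1 != 6 && 6*cnt + 5*q >= 2*u_1 - 2))) && ((!(q != -2 ==> q < -6)) ==> ((21/4)*cnt + q != -2 && 6*cnt >= q + 14)))) && ((!(3*u > -9)) ==> ((u <= 1 ==> 2*cnt >= -7) && ((q != -2 ==> u < 2) ==> (forall u_1. ((21/4)*cnt + (7/2)*q + u_1 != 6 && 6*cnt + 5*q >= 2*u_1 - 2))) && ((!(q != -2 ==> u < 2)) ==> ((21/4)*cnt + u != 6 && 6*cnt + q >= 2*u - 2))))))
Before skip: (q < 2*cnt - 13 ==> (u == 2*e + 5 && (7/4)*e + u != 6 && 2*e + q >= 2*u - 2)) && ((!(q < 2*cnt - 13)) ==> ((3*u > -9 ==> (((q != -2 ==> q < -6) ==> (forall u_1. ((21/4)*cnt + (7/2)*q + u_1 != 6 && 6*cnt + 5*q >= 2*u_1 - 2))) && ((!(q != -2 ==> q < -6)) ==> ((21/4)*cnt + q != -2 && 6*cnt >= q + 14)))) && ((!(3*u > -9)) ==> ((u <= 1 ==> 2*cnt >= -7) && ((q != -2 ==> u < 2) ==> (forall u_1. ((21/4)*cnt + (7/2)*q + u_1 != 6 && 6*cnt + 5*q >= 2*u_1 - 2))) && ((!(q != -2 ==> u < 2)) ==> ((21/4)*cnt + u != 6 && 6*cnt + q >= 2*u - 2))))))
Answer: WP = (q < 2*cnt - 13 ==> (u == 2*e + 5 && (7/4)*e + u != 6 && 2*e + q >= 2*u - 2)) && ((!(q < 2*cnt - 13)) ==> ((3*u > -9 ==> (((q != -2 ==> q < -6) ==> (forall u_1. ((21/4)*cnt + (7/2)*q + u_1 != 6 && 6*cnt + 5*q >= 2*u_1 - 2))) && ((!(q != -2 ==> q < -6)) ==> ((21/4)*cnt + q != -2 && 6*cnt >= q + 14)))) && ((!(3*u > -9)) ==> ((u <= 1 ==> 2*cnt >= -7) && ((q != -2 ==> u < 2) ==> (forall u_1. ((21/4)*cnt + (7/2)*q + u_1 != 6 && 6*cnt + 5*q >= 2*u_1 - 2))) && ((!(q != -2 ==> u < 2)) ==> ((21/4)*cnt + u != 6 && 6*cnt + q >= 2*u - 2))))))


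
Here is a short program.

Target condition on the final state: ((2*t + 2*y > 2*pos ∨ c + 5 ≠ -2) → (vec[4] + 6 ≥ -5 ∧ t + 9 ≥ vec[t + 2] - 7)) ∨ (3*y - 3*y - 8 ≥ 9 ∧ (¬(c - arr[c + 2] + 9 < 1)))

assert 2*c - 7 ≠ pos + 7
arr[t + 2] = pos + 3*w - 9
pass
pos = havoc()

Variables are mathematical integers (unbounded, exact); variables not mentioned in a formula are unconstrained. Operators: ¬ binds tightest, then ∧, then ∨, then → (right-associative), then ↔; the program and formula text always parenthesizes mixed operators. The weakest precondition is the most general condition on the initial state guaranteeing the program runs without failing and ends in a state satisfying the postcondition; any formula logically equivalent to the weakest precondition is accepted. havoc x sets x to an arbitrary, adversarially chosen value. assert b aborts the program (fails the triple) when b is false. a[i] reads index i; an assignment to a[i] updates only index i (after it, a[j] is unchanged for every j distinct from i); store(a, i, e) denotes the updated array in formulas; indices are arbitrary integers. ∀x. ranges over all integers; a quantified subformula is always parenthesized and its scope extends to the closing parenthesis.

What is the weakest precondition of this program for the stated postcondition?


Working backward. After the program, the postcondition ((2*t + 2*y > 2*pos ∨ c + 5 ≠ -2) → (vec[4] + 6 ≥ -5 ∧ t + 9 ≥ vec[t + 2] - 7)) ∨ (3*y - 3*y - 8 ≥ 9 ∧ (¬(c - arr[c + 2] + 9 < 1))) must hold; in canonical form it is (2*t + 2*y > 2*pos ∨ c ≠ -7) → (vec[4] ≥ -11 ∧ t ≥ vec[t + 2] - 16).
Before havoc pos: ∀pos_1. ((2*t + 2*y > 2*pos_1 ∨ c ≠ -7) → (vec[4] ≥ -11 ∧ t ≥ vec[t + 2] - 16))
Before skip: ∀pos_1. ((2*t + 2*y > 2*pos_1 ∨ c ≠ -7) → (vec[4] ≥ -11 ∧ t ≥ vec[t + 2] - 16))
Before arr[t + 2] := pos + 3*w - 9: ∀pos_1. ((2*t + 2*y > 2*pos_1 ∨ c ≠ -7) → (vec[4] ≥ -11 ∧ t ≥ vec[t + 2] - 16))
Before assert 2*c - 7 ≠ pos + 7: 2*c ≠ pos + 14 ∧ (∀pos_1. ((2*t + 2*y > 2*pos_1 ∨ c ≠ -7) → (vec[4] ≥ -11 ∧ t ≥ vec[t + 2] - 16)))
Answer: WP = 2*c ≠ pos + 14 ∧ (∀pos_1. ((2*t + 2*y > 2*pos_1 ∨ c ≠ -7) → (vec[4] ≥ -11 ∧ t ≥ vec[t + 2] - 16)))


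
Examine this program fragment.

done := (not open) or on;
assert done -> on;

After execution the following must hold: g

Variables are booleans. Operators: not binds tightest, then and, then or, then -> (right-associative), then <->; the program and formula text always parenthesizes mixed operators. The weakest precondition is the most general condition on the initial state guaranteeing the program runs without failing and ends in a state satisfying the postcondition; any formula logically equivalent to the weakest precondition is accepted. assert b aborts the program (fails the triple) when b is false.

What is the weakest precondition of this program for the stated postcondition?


Working backward. After the program, g must hold.
Before assert done -> on: (done -> on) and g
Before done := (not open) or on: (((not open) or on) -> on) and g
Answer: WP = (((not open) or on) -> on) and g


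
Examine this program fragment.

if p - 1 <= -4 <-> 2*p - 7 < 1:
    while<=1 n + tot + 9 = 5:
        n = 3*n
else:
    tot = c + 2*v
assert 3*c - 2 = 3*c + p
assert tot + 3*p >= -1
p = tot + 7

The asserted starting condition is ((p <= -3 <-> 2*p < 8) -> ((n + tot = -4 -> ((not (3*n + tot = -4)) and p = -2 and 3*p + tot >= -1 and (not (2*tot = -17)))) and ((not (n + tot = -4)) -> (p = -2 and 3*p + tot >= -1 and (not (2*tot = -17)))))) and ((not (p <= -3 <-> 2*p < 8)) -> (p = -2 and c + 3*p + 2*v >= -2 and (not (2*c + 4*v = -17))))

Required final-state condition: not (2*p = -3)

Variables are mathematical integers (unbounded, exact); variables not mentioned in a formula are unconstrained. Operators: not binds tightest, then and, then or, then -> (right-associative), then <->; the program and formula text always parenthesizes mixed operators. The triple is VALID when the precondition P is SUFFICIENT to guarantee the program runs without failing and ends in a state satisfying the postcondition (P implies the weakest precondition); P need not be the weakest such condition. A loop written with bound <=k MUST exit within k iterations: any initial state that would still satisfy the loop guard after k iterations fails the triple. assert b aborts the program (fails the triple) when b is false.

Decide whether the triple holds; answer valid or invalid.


Working backward. After the program, not (2*p = -3) must hold.
Before p := tot + 7: not (2*tot = -17)
Before assert tot + 3*p >= -1: 3*p + tot >= -1 and (not (2*tot = -17))
Before assert 3*c - 2 = 3*c + p: p = -2 and 3*p + tot >= -1 and (not (2*tot = -17))
Then branch requires (n + tot = -4 -> ((not (3*n + tot = -4)) and p = -2 and 3*p + tot >= -1 and (not (2*tot = -17)))) and ((not (n + tot = -4)) -> (p = -2 and 3*p + tot >= -1 and (not (2*tot = -17)))); else branch requires p = -2 and c + 3*p + 2*v >= -1 and (not (2*c + 4*v = -17)).
Before the if: ((p <= -3 <-> 2*p < 8) -> ((n + tot = -4 -> ((not (3*n + tot = -4)) and p = -2 and 3*p + tot >= -1 and (not (2*tot = -17)))) and ((not (n + tot = -4)) -> (p = -2 and 3*p + tot >= -1 and (not (2*tot = -17)))))) and ((not (p <= -3 <-> 2*p < 8)) -> (p = -2 and c + 3*p + 2*v >= -1 and (not (2*c + 4*v = -17))))
The weakest precondition is ((p <= -3 <-> 2*p < 8) -> ((n + tot = -4 -> ((not (3*n + tot = -4)) and p = -2 and 3*p + tot >= -1 and (not (2*tot = -17)))) and ((not (n + tot = -4)) -> (p = -2 and 3*p + tot >= -1 and (not (2*tot = -17)))))) and ((not (p <= -3 <-> 2*p < 8)) -> (p = -2 and c + 3*p + 2*v >= -1 and (not (2*c + 4*v = -17)))).
Check whether ((p <= -3 <-> 2*p < 8) -> ((n + tot = -4 -> ((not (3*n + tot = -4)) and p = -2 and 3*p + tot >= -1 and (not (2*tot = -17)))) and ((not (n + tot = -4)) -> (p = -2 and 3*p + tot >= -1 and (not (2*tot = -17)))))) and ((not (p <= -3 <-> 2*p < 8)) -> (p = -2 and c + 3*p + 2*v >= -2 and (not (2*c + 4*v = -17)))) implies it.
Countermodel: at the initial state c = 0, n = 0, p = -2, tot = 0, v = 2, the precondition holds but the weakest precondition fails.
Answer: invalid


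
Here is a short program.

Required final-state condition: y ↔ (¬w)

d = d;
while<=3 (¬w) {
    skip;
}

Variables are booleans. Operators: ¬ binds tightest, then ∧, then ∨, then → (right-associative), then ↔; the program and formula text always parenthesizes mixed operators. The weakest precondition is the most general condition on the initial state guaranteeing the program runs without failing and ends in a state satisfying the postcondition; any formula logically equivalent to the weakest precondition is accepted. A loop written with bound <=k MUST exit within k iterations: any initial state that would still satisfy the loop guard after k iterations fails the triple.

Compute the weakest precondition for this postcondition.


Working backward. After the program, y ↔ (¬w) must hold.
Before the loop (bound <=3), unroll the exhaustion recursion (WP_0 = exit-now case; WP_j = one more guarded iteration, up to j = 3):
  WP_0: w ∧ (y ↔ (¬w))
  WP_1: ((¬w) → (w ∧ (y ↔ (¬w)))) ∧ (w → (y ↔ (¬w)))
  WP_2: ((¬w) → (((¬w) → (w ∧ (y ↔ (¬w)))) ∧ (w → (y ↔ (¬w))))) ∧ (w → (y ↔ (¬w)))
  WP_3: ((¬w) → (((¬w) → (((¬w) → (w ∧ (y ↔ (¬w)))) ∧ (w → (y ↔ (¬w))))) ∧ (w → (y ↔ (¬w))))) ∧ (w → (y ↔ (¬w)))
So before the loop: ((¬w) → (((¬w) → (((¬w) → (w ∧ (y ↔ (¬w)))) ∧ (w → (y ↔ (¬w))))) ∧ (w → (y ↔ (¬w))))) ∧ (w → (y ↔ (¬w)))
Before d := d: ((¬w) → (((¬w) → (((¬w) → (w ∧ (y ↔ (¬w)))) ∧ (w → (y ↔ (¬w))))) ∧ (w → (y ↔ (¬w))))) ∧ (w → (y ↔ (¬w)))
Answer: WP = ((¬w) → (((¬w) → (((¬w) → (w ∧ (y ↔ (¬w)))) ∧ (w → (y ↔ (¬w))))) ∧ (w → (y ↔ (¬w))))) ∧ (w → (y ↔ (¬w)))


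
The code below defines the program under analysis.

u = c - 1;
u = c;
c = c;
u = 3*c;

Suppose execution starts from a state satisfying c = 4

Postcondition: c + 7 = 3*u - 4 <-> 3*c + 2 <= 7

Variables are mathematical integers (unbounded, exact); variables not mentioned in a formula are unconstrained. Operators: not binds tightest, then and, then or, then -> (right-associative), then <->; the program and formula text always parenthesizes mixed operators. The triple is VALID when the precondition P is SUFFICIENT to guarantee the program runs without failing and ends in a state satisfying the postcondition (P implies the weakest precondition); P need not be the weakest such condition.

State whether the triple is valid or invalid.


Working backward. After the program, the postcondition c + 7 = 3*u - 4 <-> 3*c + 2 <= 7 must hold; in canonical form it is c = 3*u - 11 <-> 3*c <= 5.
Before u := 3*c: 8*c = 11 <-> 3*c <= 5
Before c := c: 8*c = 11 <-> 3*c <= 5
Before u := c: 8*c = 11 <-> 3*c <= 5
Before u := c - 1: 8*c = 11 <-> 3*c <= 5
The weakest precondition is 8*c = 11 <-> 3*c <= 5.
Check whether c = 4 implies it.
Every state satisfying the precondition satisfies the weakest precondition: the implication holds.
Answer: valid


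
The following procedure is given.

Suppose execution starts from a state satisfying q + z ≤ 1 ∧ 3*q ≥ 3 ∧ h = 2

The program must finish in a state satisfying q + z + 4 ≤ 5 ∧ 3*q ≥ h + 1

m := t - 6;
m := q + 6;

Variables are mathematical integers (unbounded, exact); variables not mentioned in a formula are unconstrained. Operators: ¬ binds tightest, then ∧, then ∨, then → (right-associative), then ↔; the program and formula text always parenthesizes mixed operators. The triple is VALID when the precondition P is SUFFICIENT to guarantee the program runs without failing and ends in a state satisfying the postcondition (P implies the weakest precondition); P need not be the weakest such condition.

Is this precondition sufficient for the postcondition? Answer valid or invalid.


Working backward. After the program, the postcondition q + z + 4 ≤ 5 ∧ 3*q ≥ h + 1 must hold; in canonical form it is q + z ≤ 1 ∧ 3*q ≥ h + 1.
Before m := q + 6: q + z ≤ 1 ∧ 3*q ≥ h + 1
Before m := t - 6: q + z ≤ 1 ∧ 3*q ≥ h + 1
The weakest precondition is q + z ≤ 1 ∧ 3*q ≥ h + 1.
Check whether q + z ≤ 1 ∧ 3*q ≥ 3 ∧ h = 2 implies it.
Every state satisfying the precondition satisfies the weakest precondition: the implication holds.
Answer: valid


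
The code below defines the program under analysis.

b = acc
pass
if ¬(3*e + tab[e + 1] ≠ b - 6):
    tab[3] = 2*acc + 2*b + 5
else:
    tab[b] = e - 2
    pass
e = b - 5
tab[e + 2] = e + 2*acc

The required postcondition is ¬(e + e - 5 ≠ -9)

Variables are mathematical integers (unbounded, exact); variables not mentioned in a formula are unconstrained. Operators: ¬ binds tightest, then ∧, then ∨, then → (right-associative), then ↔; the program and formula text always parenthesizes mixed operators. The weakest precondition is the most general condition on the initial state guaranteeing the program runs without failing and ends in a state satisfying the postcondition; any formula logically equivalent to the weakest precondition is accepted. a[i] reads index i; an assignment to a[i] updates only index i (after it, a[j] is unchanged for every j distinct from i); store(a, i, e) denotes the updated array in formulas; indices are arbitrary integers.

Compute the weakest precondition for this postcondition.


Working backward. After the program, the postcondition ¬(e + e - 5 ≠ -9) must hold; in canonical form it is ¬(2*e ≠ -4).
Before tab[e + 2] := e + 2*acc: ¬(2*e ≠ -4)
Before e := b - 5: ¬(2*b ≠ 6)
Then branch requires ¬(2*b ≠ 6); else branch requires ¬(2*b ≠ 6).
Before the if: ((¬(tab[e + 1] + 3*e ≠ b - 6)) → (¬(2*b ≠ 6))) ∧ (tab[e + 1] + 3*e ≠ b - 6 → (¬(2*b ≠ 6)))
Before skip: ((¬(tab[e + 1] + 3*e ≠ b - 6)) → (¬(2*b ≠ 6))) ∧ (tab[e + 1] + 3*e ≠ b - 6 → (¬(2*b ≠ 6)))
Before b := acc: ((¬(tab[e + 1] + 3*e ≠ acc - 6)) → (¬(2*acc ≠ 6))) ∧ (tab[e + 1] + 3*e ≠ acc - 6 → (¬(2*acc ≠ 6)))
Answer: WP = ((¬(tab[e + 1] + 3*e ≠ acc - 6)) → (¬(2*acc ≠ 6))) ∧ (tab[e + 1] + 3*e ≠ acc - 6 → (¬(2*acc ≠ 6)))


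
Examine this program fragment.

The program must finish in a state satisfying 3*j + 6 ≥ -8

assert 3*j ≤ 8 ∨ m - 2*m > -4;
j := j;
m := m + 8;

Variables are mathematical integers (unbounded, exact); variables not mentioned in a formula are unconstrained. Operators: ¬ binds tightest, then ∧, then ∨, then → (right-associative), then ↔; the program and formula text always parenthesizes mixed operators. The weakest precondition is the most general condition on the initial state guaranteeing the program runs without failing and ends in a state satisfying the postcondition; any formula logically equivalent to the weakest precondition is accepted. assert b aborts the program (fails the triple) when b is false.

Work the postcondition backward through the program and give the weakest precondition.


Working backward. After the program, the postcondition 3*j + 6 ≥ -8 must hold; in canonical form it is 3*j ≥ -14.
Before m := m + 8: 3*j ≥ -14
Before j := j: 3*j ≥ -14
Before assert 3*j ≤ 8 ∨ m - 2*m > -4: (3*j ≤ 8 ∨ m < 4) ∧ 3*j ≥ -14
Answer: WP = (3*j ≤ 8 ∨ m < 4) ∧ 3*j ≥ -14


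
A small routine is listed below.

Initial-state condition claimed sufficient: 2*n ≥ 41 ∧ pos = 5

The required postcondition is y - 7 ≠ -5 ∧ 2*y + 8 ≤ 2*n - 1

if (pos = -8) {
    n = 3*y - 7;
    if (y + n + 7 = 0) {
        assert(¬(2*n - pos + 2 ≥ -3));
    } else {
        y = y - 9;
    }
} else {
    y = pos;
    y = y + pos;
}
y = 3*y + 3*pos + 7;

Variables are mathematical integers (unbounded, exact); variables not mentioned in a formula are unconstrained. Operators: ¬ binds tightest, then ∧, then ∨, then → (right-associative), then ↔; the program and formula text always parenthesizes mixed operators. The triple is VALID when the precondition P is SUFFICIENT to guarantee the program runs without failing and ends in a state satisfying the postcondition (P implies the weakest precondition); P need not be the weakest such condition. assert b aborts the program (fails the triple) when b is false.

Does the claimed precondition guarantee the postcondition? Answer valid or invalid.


Working backward. After the program, the postcondition y - 7 ≠ -5 ∧ 2*y + 8 ≤ 2*n - 1 must hold; in canonical form it is y ≠ 2 ∧ 2*y ≤ 2*n - 9.
Before y := 3*y + 3*pos + 7: 3*pos + 3*y ≠ -5 ∧ 6*pos + 6*y ≤ 2*n - 23
Then branch requires (4*y = 0 → ((¬(6*y ≥ pos + 9)) ∧ 3*pos + 3*y ≠ -5 ∧ 6*pos ≤ -37)) ∧ ((¬(4*y = 0)) → (3*pos + 3*y ≠ 22 ∧ 6*pos ≤ 17)); else branch requires 9*pos ≠ -5 ∧ 18*pos ≤ 2*n - 23.
Before the if: (pos = -8 → ((4*y = 0 → ((¬(6*y ≥ pos + 9)) ∧ 3*pos + 3*y ≠ -5 ∧ 6*pos ≤ -37)) ∧ ((¬(4*y = 0)) → (3*pos + 3*y ≠ 22 ∧ 6*pos ≤ 17)))) ∧ ((¬(pos = -8)) → (9*pos ≠ -5 ∧ 18*pos ≤ 2*n - 23))
The weakest precondition is (pos = -8 → ((4*y = 0 → ((¬(6*y ≥ pos + 9)) ∧ 3*pos + 3*y ≠ -5 ∧ 6*pos ≤ -37)) ∧ ((¬(4*y = 0)) → (3*pos + 3*y ≠ 22 ∧ 6*pos ≤ 17)))) ∧ ((¬(pos = -8)) → (9*pos ≠ -5 ∧ 18*pos ≤ 2*n - 23)).
Check whether 2*n ≥ 41 ∧ pos = 5 implies it.
Countermodel: at the initial state n = 21, pos = 5, y = 0, the precondition holds but the weakest precondition fails.
Answer: invalid


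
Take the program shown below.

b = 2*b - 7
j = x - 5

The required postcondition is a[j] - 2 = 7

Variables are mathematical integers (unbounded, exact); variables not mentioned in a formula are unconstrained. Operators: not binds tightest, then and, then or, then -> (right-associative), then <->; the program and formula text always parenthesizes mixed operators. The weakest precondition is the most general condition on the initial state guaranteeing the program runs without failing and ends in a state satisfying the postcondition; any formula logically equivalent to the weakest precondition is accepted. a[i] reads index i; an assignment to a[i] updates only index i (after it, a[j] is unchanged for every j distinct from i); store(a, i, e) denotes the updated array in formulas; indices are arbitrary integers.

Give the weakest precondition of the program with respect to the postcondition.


Working backward. After the program, the postcondition a[j] - 2 = 7 must hold; in canonical form it is a[j] = 9.
Before j := x - 5: a[x - 5] = 9
Before b := 2*b - 7: a[x - 5] = 9
Answer: WP = a[x - 5] = 9


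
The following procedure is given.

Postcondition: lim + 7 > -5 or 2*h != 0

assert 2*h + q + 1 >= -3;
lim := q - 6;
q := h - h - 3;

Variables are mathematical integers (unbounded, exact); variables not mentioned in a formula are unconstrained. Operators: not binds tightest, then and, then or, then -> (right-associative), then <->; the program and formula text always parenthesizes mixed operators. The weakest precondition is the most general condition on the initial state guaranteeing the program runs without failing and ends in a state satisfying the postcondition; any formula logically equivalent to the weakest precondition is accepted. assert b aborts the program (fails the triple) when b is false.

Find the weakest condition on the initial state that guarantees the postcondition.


Working backward. After the program, the postcondition lim + 7 > -5 or 2*h != 0 must hold; in canonical form it is lim > -12 or 2*h != 0.
Before q := h - h - 3: lim > -12 or 2*h != 0
Before lim := q - 6: q > -6 or 2*h != 0
Before assert 2*h + q + 1 >= -3: 2*h + q >= -4 and (q > -6 or 2*h != 0)
Answer: WP = 2*h + q >= -4 and (q > -6 or 2*h != 0)


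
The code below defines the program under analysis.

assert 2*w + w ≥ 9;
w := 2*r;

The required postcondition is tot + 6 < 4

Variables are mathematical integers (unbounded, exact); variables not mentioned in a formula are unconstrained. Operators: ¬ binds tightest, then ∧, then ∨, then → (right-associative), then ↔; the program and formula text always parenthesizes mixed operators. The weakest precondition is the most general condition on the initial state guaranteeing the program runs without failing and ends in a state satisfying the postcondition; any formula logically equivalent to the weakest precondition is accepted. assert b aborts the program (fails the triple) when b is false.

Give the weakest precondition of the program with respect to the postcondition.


Working backward. After the program, the postcondition tot + 6 < 4 must hold; in canonical form it is tot < -2.
Before w := 2*r: tot < -2
Before assert 2*w + w ≥ 9: 3*w ≥ 9 ∧ tot < -2
Answer: WP = 3*w ≥ 9 ∧ tot < -2


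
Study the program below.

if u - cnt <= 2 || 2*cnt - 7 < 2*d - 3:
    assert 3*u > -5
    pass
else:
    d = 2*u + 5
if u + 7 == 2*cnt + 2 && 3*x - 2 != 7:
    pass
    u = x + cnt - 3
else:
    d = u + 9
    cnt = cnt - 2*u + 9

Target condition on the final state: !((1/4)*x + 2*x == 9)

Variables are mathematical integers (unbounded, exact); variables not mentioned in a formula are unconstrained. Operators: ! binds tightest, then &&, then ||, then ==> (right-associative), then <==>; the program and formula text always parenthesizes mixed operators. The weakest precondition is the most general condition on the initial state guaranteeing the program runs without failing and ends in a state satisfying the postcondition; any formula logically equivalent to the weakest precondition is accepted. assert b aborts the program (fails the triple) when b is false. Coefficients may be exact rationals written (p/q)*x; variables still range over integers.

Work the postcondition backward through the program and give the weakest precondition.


Working backward. After the program, the postcondition !((1/4)*x + 2*x == 9) must hold; in canonical form it is !((9/4)*x == 9).
Then branch requires !((9/4)*x == 9); else branch requires !((9/4)*x == 9).
Before the if: ((u == 2*cnt - 5 && 3*x != 9) ==> (!((9/4)*x == 9))) && ((!(u == 2*cnt - 5 && 3*x != 9)) ==> (!((9/4)*x == 9)))
Then branch requires 3*u > -5 && ((u == 2*cnt - 5 && 3*x != 9) ==> (!((9/4)*x == 9))) && ((!(u == 2*cnt - 5 && 3*x != 9)) ==> (!((9/4)*x == 9))); else branch requires ((u == 2*cnt - 5 && 3*x != 9) ==> (!((9/4)*x == 9))) && ((!(u == 2*cnt - 5 && 3*x != 9)) ==> (!((9/4)*x == 9))).
Before the if: ((u <= cnt + 2 || 2*cnt < 2*d + 4) ==> (3*u > -5 && ((u == 2*cnt - 5 && 3*x != 9) ==> (!((9/4)*x == 9))) && ((!(u == 2*cnt - 5 && 3*x != 9)) ==> (!((9/4)*x == 9))))) && ((!(u <= cnt + 2 || 2*cnt < 2*d + 4)) ==> (((u == 2*cnt - 5 && 3*x != 9) ==> (!((9/4)*x == 9))) && ((!(u == 2*cnt - 5 && 3*x != 9)) ==> (!((9/4)*x == 9)))))
Answer: WP = ((u <= cnt + 2 || 2*cnt < 2*d + 4) ==> (3*u > -5 && ((u == 2*cnt - 5 && 3*x != 9) ==> (!((9/4)*x == 9))) && ((!(u == 2*cnt - 5 && 3*x != 9)) ==> (!((9/4)*x == 9))))) && ((!(u <= cnt + 2 || 2*cnt < 2*d + 4)) ==> (((u == 2*cnt - 5 && 3*x != 9) ==> (!((9/4)*x == 9))) && ((!(u == 2*cnt - 5 && 3*x != 9)) ==> (!((9/4)*x == 9)))))


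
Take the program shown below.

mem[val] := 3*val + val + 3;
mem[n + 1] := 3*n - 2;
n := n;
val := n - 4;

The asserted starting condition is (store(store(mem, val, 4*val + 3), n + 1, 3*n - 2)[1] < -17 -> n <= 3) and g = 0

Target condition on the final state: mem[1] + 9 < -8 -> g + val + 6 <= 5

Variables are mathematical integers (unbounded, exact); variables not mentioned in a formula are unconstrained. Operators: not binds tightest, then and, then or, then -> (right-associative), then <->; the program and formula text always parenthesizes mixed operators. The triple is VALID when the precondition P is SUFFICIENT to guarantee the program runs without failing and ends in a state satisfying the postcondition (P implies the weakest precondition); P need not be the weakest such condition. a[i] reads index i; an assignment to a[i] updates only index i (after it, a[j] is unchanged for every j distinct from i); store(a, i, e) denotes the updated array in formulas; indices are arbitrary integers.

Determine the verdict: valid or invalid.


Working backward. After the program, the postcondition mem[1] + 9 < -8 -> g + val + 6 <= 5 must hold; in canonical form it is mem[1] < -17 -> g + val <= -1.
Before val := n - 4: mem[1] < -17 -> g + n <= 3
Before n := n: mem[1] < -17 -> g + n <= 3
Before mem[n + 1] := 3*n - 2: store(mem, n + 1, 3*n - 2)[1] < -17 -> g + n <= 3
Before mem[val] := 3*val + val + 3: store(store(mem, val, 4*val + 3), n + 1, 3*n - 2)[1] < -17 -> g + n <= 3
The weakest precondition is store(store(mem, val, 4*val + 3), n + 1, 3*n - 2)[1] < -17 -> g + n <= 3.
Check whether (store(store(mem, val, 4*val + 3), n + 1, 3*n - 2)[1] < -17 -> n <= 3) and g = 0 implies it.
Every state satisfying the precondition satisfies the weakest precondition: the implication holds.
Answer: valid


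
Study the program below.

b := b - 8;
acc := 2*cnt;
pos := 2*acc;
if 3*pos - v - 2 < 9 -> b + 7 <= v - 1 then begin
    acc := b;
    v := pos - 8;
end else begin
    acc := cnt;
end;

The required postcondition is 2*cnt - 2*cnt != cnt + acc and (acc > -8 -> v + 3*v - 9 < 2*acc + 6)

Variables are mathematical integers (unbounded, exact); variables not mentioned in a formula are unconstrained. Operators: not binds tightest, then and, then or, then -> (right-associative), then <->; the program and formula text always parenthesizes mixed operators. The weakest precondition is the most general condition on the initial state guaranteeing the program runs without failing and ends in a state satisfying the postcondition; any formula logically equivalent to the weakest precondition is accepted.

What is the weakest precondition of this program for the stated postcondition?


Working backward. After the program, the postcondition 2*cnt - 2*cnt != cnt + acc and (acc > -8 -> v + 3*v - 9 < 2*acc + 6) must hold; in canonical form it is acc + cnt != 0 and (acc > -8 -> 4*v < 2*acc + 15).
Then branch requires b + cnt != 0 and (b > -8 -> 4*pos < 2*b + 47); else branch requires 2*cnt != 0 and (cnt > -8 -> 4*v < 2*cnt + 15).
Before the if: ((3*pos < v + 11 -> b <= v - 8) -> (b + cnt != 0 and (b > -8 -> 4*pos < 2*b + 47))) and ((not (3*pos < v + 11 -> b <= v - 8)) -> (2*cnt != 0 and (cnt > -8 -> 4*v < 2*cnt + 15)))
Before pos := 2*acc: ((6*acc < v + 11 -> b <= v - 8) -> (b + cnt != 0 and (b > -8 -> 8*acc < 2*b + 47))) and ((not (6*acc < v + 11 -> b <= v - 8)) -> (2*cnt != 0 and (cnt > -8 -> 4*v < 2*cnt + 15)))
Before acc := 2*cnt: ((12*cnt < v + 11 -> b <= v - 8) -> (b + cnt != 0 and (b > -8 -> 16*cnt < 2*b + 47))) and ((not (12*cnt < v + 11 -> b <= v - 8)) -> (2*cnt != 0 and (cnt > -8 -> 4*v < 2*cnt + 15)))
Before b := b - 8: ((12*cnt < v + 11 -> b <= v) -> (b + cnt != 8 and (b > 0 -> 16*cnt < 2*b + 31))) and ((not (12*cnt < v + 11 -> b <= v)) -> (2*cnt != 0 and (cnt > -8 -> 4*v < 2*cnt + 15)))
Answer: WP = ((12*cnt < v + 11 -> b <= v) -> (b + cnt != 8 and (b > 0 -> 16*cnt < 2*b + 31))) and ((not (12*cnt < v + 11 -> b <= v)) -> (2*cnt != 0 and (cnt > -8 -> 4*v < 2*cnt + 15)))


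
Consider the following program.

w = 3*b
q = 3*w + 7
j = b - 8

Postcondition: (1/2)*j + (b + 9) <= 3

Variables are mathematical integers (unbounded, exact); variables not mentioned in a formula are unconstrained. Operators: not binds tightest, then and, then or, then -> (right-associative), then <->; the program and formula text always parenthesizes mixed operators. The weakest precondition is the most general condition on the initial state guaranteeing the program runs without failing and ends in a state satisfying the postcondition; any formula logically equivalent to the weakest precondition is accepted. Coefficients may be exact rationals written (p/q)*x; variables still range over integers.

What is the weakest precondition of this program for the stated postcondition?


Working backward. After the program, the postcondition (1/2)*j + (b + 9) <= 3 must hold; in canonical form it is b + (1/2)*j <= -6.
Before j := b - 8: (3/2)*b <= -2
Before q := 3*w + 7: (3/2)*b <= -2
Before w := 3*b: (3/2)*b <= -2
Answer: WP = (3/2)*b <= -2


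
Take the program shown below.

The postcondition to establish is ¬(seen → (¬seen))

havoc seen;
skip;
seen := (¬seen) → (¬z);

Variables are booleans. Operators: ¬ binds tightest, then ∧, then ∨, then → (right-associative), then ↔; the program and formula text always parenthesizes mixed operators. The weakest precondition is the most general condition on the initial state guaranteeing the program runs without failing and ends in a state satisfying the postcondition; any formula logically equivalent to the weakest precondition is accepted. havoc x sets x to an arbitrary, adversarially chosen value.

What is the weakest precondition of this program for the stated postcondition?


Working backward. After the program, ¬(seen → (¬seen)) must hold.
Before seen := (¬seen) → (¬z): ¬(((¬seen) → (¬z)) → (¬((¬seen) → (¬z))))
Before skip: ¬(((¬seen) → (¬z)) → (¬((¬seen) → (¬z))))
Before havoc seen: ¬((¬z) → z)
Answer: WP = ¬((¬z) → z)


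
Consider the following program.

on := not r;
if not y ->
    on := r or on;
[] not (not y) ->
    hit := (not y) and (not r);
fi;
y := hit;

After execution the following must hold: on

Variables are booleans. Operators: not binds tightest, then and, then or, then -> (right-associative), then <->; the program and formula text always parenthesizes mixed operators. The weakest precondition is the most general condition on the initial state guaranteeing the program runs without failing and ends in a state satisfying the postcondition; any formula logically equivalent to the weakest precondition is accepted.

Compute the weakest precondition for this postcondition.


Working backward. After the program, on must hold.
Before y := hit: on
Then branch requires r or on; else branch requires on.
Before the if: ((not y) -> (r or on)) and (y -> on)
Before on := not r: y -> (not r)
Answer: WP = y -> (not r)


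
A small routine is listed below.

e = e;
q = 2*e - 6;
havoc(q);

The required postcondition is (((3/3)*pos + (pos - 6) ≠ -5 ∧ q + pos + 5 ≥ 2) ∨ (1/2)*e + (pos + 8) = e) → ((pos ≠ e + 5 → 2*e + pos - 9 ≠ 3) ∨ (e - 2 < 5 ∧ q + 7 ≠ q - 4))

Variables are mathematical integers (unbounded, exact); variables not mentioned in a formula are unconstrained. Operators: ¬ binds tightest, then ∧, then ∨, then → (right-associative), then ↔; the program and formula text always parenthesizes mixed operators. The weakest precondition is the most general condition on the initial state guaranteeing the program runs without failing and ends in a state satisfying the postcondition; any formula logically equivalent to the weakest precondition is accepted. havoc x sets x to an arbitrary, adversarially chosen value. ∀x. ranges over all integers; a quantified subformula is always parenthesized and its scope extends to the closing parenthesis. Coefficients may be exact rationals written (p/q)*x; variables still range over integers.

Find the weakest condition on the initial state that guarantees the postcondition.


Working backward. After the program, the postcondition (((3/3)*pos + (pos - 6) ≠ -5 ∧ q + pos + 5 ≥ 2) ∨ (1/2)*e + (pos + 8) = e) → ((pos ≠ e + 5 → 2*e + pos - 9 ≠ 3) ∨ (e - 2 < 5 ∧ q + 7 ≠ q - 4)) must hold; in canonical form it is ((2*pos ≠ 1 ∧ pos + q ≥ -3) ∨ pos = (1/2)*e - 8) → ((pos ≠ e + 5 → 2*e + pos ≠ 12) ∨ e < 7).
Before havoc q: ∀q_1. (((2*pos ≠ 1 ∧ pos + q_1 ≥ -3) ∨ pos = (1/2)*e - 8) → ((pos ≠ e + 5 → 2*e + pos ≠ 12) ∨ e < 7))
Before q := 2*e - 6: ∀q_1. (((2*pos ≠ 1 ∧ pos + q_1 ≥ -3) ∨ pos = (1/2)*e - 8) → ((pos ≠ e + 5 → 2*e + pos ≠ 12) ∨ e < 7))
Before e := e: ∀q_1. (((2*pos ≠ 1 ∧ pos + q_1 ≥ -3) ∨ pos = (1/2)*e - 8) → ((pos ≠ e + 5 → 2*e + pos ≠ 12) ∨ e < 7))
Answer: WP = ∀q_1. (((2*pos ≠ 1 ∧ pos + q_1 ≥ -3) ∨ pos = (1/2)*e - 8) → ((pos ≠ e + 5 → 2*e + pos ≠ 12) ∨ e < 7))
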